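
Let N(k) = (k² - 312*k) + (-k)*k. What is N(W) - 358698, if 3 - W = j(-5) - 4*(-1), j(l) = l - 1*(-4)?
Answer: -358698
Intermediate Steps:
j(l) = 4 + l (j(l) = l + 4 = 4 + l)
W = 0 (W = 3 - ((4 - 5) - 4*(-1)) = 3 - (-1 + 4) = 3 - 1*3 = 3 - 3 = 0)
N(k) = -312*k (N(k) = (k² - 312*k) - k² = -312*k)
N(W) - 358698 = -312*0 - 358698 = 0 - 358698 = -358698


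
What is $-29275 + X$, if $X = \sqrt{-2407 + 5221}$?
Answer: $-29275 + \sqrt{2814} \approx -29222.0$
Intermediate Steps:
$X = \sqrt{2814} \approx 53.047$
$-29275 + X = -29275 + \sqrt{2814}$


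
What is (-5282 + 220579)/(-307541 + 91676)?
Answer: -215297/215865 ≈ -0.99737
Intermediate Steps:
(-5282 + 220579)/(-307541 + 91676) = 215297/(-215865) = 215297*(-1/215865) = -215297/215865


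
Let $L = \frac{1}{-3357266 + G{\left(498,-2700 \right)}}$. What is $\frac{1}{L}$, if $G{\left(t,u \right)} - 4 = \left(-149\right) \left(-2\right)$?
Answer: $-3356964$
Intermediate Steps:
$G{\left(t,u \right)} = 302$ ($G{\left(t,u \right)} = 4 - -298 = 4 + 298 = 302$)
$L = - \frac{1}{3356964}$ ($L = \frac{1}{-3357266 + 302} = \frac{1}{-3356964} = - \frac{1}{3356964} \approx -2.9789 \cdot 10^{-7}$)
$\frac{1}{L} = \frac{1}{- \frac{1}{3356964}} = -3356964$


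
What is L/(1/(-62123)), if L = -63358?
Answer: 3935989034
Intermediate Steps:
L/(1/(-62123)) = -63358/(1/(-62123)) = -63358/(-1/62123) = -63358*(-62123) = 3935989034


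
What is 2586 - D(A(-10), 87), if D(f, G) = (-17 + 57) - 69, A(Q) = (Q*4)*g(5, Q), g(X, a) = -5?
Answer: 2615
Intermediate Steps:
A(Q) = -20*Q (A(Q) = (Q*4)*(-5) = (4*Q)*(-5) = -20*Q)
D(f, G) = -29 (D(f, G) = 40 - 69 = -29)
2586 - D(A(-10), 87) = 2586 - 1*(-29) = 2586 + 29 = 2615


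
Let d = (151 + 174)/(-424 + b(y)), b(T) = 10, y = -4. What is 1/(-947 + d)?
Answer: -414/392383 ≈ -0.0010551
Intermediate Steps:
d = -325/414 (d = (151 + 174)/(-424 + 10) = 325/(-414) = 325*(-1/414) = -325/414 ≈ -0.78502)
1/(-947 + d) = 1/(-947 - 325/414) = 1/(-392383/414) = -414/392383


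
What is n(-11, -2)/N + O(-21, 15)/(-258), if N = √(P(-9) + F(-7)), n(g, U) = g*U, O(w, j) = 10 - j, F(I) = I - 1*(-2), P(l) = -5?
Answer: 5/258 - 11*I*√10/5 ≈ 0.01938 - 6.957*I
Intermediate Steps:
F(I) = 2 + I (F(I) = I + 2 = 2 + I)
n(g, U) = U*g
N = I*√10 (N = √(-5 + (2 - 7)) = √(-5 - 5) = √(-10) = I*√10 ≈ 3.1623*I)
n(-11, -2)/N + O(-21, 15)/(-258) = (-2*(-11))/((I*√10)) + (10 - 1*15)/(-258) = 22*(-I*√10/10) + (10 - 15)*(-1/258) = -11*I*√10/5 - 5*(-1/258) = -11*I*√10/5 + 5/258 = 5/258 - 11*I*√10/5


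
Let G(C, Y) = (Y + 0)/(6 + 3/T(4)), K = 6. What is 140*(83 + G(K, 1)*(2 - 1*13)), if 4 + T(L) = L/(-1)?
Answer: 102116/9 ≈ 11346.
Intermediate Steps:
T(L) = -4 - L (T(L) = -4 + L/(-1) = -4 + L*(-1) = -4 - L)
G(C, Y) = 8*Y/45 (G(C, Y) = (Y + 0)/(6 + 3/(-4 - 1*4)) = Y/(6 + 3/(-4 - 4)) = Y/(6 + 3/(-8)) = Y/(6 + 3*(-⅛)) = Y/(6 - 3/8) = Y/(45/8) = Y*(8/45) = 8*Y/45)
140*(83 + G(K, 1)*(2 - 1*13)) = 140*(83 + ((8/45)*1)*(2 - 1*13)) = 140*(83 + 8*(2 - 13)/45) = 140*(83 + (8/45)*(-11)) = 140*(83 - 88/45) = 140*(3647/45) = 102116/9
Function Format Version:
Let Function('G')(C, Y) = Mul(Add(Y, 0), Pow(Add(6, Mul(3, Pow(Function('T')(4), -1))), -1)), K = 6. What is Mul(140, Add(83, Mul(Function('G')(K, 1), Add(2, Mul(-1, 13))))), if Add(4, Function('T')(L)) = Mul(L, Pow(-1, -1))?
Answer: Rational(102116, 9) ≈ 11346.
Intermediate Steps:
Function('T')(L) = Add(-4, Mul(-1, L)) (Function('T')(L) = Add(-4, Mul(L, Pow(-1, -1))) = Add(-4, Mul(L, -1)) = Add(-4, Mul(-1, L)))
Function('G')(C, Y) = Mul(Rational(8, 45), Y) (Function('G')(C, Y) = Mul(Add(Y, 0), Pow(Add(6, Mul(3, Pow(Add(-4, Mul(-1, 4)), -1))), -1)) = Mul(Y, Pow(Add(6, Mul(3, Pow(Add(-4, -4), -1))), -1)) = Mul(Y, Pow(Add(6, Mul(3, Pow(-8, -1))), -1)) = Mul(Y, Pow(Add(6, Mul(3, Rational(-1, 8))), -1)) = Mul(Y, Pow(Add(6, Rational(-3, 8)), -1)) = Mul(Y, Pow(Rational(45, 8), -1)) = Mul(Y, Rational(8, 45)) = Mul(Rational(8, 45), Y))
Mul(140, Add(83, Mul(Function('G')(K, 1), Add(2, Mul(-1, 13))))) = Mul(140, Add(83, Mul(Mul(Rational(8, 45), 1), Add(2, Mul(-1, 13))))) = Mul(140, Add(83, Mul(Rational(8, 45), Add(2, -13)))) = Mul(140, Add(83, Mul(Rational(8, 45), -11))) = Mul(140, Add(83, Rational(-88, 45))) = Mul(140, Rational(3647, 45)) = Rational(102116, 9)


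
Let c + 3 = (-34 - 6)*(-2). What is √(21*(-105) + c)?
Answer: 4*I*√133 ≈ 46.13*I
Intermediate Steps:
c = 77 (c = -3 + (-34 - 6)*(-2) = -3 - 40*(-2) = -3 + 80 = 77)
√(21*(-105) + c) = √(21*(-105) + 77) = √(-2205 + 77) = √(-2128) = 4*I*√133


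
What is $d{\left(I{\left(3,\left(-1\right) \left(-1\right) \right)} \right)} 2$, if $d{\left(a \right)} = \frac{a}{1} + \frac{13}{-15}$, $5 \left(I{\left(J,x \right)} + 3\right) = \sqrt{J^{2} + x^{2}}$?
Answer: $- \frac{116}{15} + \frac{2 \sqrt{10}}{5} \approx -6.4684$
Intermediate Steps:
$I{\left(J,x \right)} = -3 + \frac{\sqrt{J^{2} + x^{2}}}{5}$
$d{\left(a \right)} = - \frac{13}{15} + a$ ($d{\left(a \right)} = a 1 + 13 \left(- \frac{1}{15}\right) = a - \frac{13}{15} = - \frac{13}{15} + a$)
$d{\left(I{\left(3,\left(-1\right) \left(-1\right) \right)} \right)} 2 = \left(- \frac{13}{15} - \left(3 - \frac{\sqrt{3^{2} + \left(\left(-1\right) \left(-1\right)\right)^{2}}}{5}\right)\right) 2 = \left(- \frac{13}{15} - \left(3 - \frac{\sqrt{9 + 1^{2}}}{5}\right)\right) 2 = \left(- \frac{13}{15} - \left(3 - \frac{\sqrt{9 + 1}}{5}\right)\right) 2 = \left(- \frac{13}{15} - \left(3 - \frac{\sqrt{10}}{5}\right)\right) 2 = \left(- \frac{58}{15} + \frac{\sqrt{10}}{5}\right) 2 = - \frac{116}{15} + \frac{2 \sqrt{10}}{5}$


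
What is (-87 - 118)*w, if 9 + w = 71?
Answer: -12710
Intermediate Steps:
w = 62 (w = -9 + 71 = 62)
(-87 - 118)*w = (-87 - 118)*62 = -205*62 = -12710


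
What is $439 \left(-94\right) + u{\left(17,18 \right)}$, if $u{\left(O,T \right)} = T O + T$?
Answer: $-40942$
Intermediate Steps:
$u{\left(O,T \right)} = T + O T$ ($u{\left(O,T \right)} = O T + T = T + O T$)
$439 \left(-94\right) + u{\left(17,18 \right)} = 439 \left(-94\right) + 18 \left(1 + 17\right) = -41266 + 18 \cdot 18 = -41266 + 324 = -40942$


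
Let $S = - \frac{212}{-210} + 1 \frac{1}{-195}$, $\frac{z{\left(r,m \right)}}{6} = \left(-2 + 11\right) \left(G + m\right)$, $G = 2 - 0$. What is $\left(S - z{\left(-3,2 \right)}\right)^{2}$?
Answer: $\frac{9569339329}{207025} \approx 46223.0$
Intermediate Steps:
$G = 2$ ($G = 2 + 0 = 2$)
$z{\left(r,m \right)} = 108 + 54 m$ ($z{\left(r,m \right)} = 6 \left(-2 + 11\right) \left(2 + m\right) = 6 \cdot 9 \left(2 + m\right) = 6 \left(18 + 9 m\right) = 108 + 54 m$)
$S = \frac{457}{455}$ ($S = \left(-212\right) \left(- \frac{1}{210}\right) + 1 \left(- \frac{1}{195}\right) = \frac{106}{105} - \frac{1}{195} = \frac{457}{455} \approx 1.0044$)
$\left(S - z{\left(-3,2 \right)}\right)^{2} = \left(\frac{457}{455} - \left(108 + 54 \cdot 2\right)\right)^{2} = \left(\frac{457}{455} - \left(108 + 108\right)\right)^{2} = \left(\frac{457}{455} - 216\right)^{2} = \left(- \frac{97823}{455}\right)^{2} = \frac{9569339329}{207025}$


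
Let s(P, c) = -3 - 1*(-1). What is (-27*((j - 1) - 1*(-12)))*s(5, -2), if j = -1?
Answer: 540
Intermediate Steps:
s(P, c) = -2 (s(P, c) = -3 + 1 = -2)
(-27*((j - 1) - 1*(-12)))*s(5, -2) = -27*((-1 - 1) - 1*(-12))*(-2) = -27*(-2 + 12)*(-2) = -27*10*(-2) = -270*(-2) = 540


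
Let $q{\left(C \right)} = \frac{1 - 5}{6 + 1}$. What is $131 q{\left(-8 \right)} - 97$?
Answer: $- \frac{1203}{7} \approx -171.86$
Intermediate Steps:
$q{\left(C \right)} = - \frac{4}{7}$
$131 q{\left(-8 \right)} - 97 = 131 \left(- \frac{4}{7}\right) - 97 = - \frac{524}{7} - 97 = - \frac{1203}{7}$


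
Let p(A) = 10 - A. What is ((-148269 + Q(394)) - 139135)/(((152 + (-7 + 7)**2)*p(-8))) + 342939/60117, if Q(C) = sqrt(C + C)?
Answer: -1361632097/13706676 + sqrt(197)/1368 ≈ -99.331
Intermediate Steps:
Q(C) = sqrt(2)*sqrt(C) (Q(C) = sqrt(2*C) = sqrt(2)*sqrt(C))
((-148269 + Q(394)) - 139135)/(((152 + (-7 + 7)**2)*p(-8))) + 342939/60117 = ((-148269 + sqrt(2)*sqrt(394)) - 139135)/(((152 + (-7 + 7)**2)*(10 - 1*(-8)))) + 342939/60117 = ((-148269 + 2*sqrt(197)) - 139135)/(((152 + 0**2)*(10 + 8))) + 342939*(1/60117) = (-287404 + 2*sqrt(197))/(((152 + 0)*18)) + 114313/20039 = (-287404 + 2*sqrt(197))/((152*18)) + 114313/20039 = (-287404 + 2*sqrt(197))/2736 + 114313/20039 = (-287404 + 2*sqrt(197))*(1/2736) + 114313/20039 = (-71851/684 + sqrt(197)/1368) + 114313/20039 = -1361632097/13706676 + sqrt(197)/1368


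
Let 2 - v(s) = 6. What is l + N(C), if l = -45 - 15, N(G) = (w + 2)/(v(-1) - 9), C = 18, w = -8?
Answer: -774/13 ≈ -59.538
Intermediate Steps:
v(s) = -4 (v(s) = 2 - 1*6 = 2 - 6 = -4)
N(G) = 6/13 (N(G) = (-8 + 2)/(-4 - 9) = -6/(-13) = -6*(-1/13) = 6/13)
l = -60
l + N(C) = -60 + 6/13 = -774/13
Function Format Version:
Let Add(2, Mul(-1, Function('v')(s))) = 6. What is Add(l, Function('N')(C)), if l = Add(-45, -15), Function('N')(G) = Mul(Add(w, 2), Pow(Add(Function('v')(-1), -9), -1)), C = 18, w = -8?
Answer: Rational(-774, 13) ≈ -59.538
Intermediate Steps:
Function('v')(s) = -4 (Function('v')(s) = Add(2, Mul(-1, 6)) = Add(2, -6) = -4)
Function('N')(G) = Rational(6, 13) (Function('N')(G) = Mul(Add(-8, 2), Pow(Add(-4, -9), -1)) = Mul(-6, Pow(-13, -1)) = Mul(-6, Rational(-1, 13)) = Rational(6, 13))
l = -60
Add(l, Function('N')(C)) = Add(-60, Rational(6, 13)) = Rational(-774, 13)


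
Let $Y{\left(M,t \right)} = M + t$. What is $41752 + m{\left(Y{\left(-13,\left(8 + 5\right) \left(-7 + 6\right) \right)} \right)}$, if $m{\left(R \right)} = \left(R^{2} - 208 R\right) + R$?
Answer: $47810$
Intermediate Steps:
$m{\left(R \right)} = R^{2} - 207 R$
$41752 + m{\left(Y{\left(-13,\left(8 + 5\right) \left(-7 + 6\right) \right)} \right)} = 41752 + \left(-13 + \left(8 + 5\right) \left(-7 + 6\right)\right) \left(-207 - \left(13 - \left(8 + 5\right) \left(-7 + 6\right)\right)\right) = 41752 + \left(-13 + 13 \left(-1\right)\right) \left(-207 + \left(-13 + 13 \left(-1\right)\right)\right) = 41752 + \left(-13 - 13\right) \left(-207 - 26\right) = 41752 - 26 \left(-207 - 26\right) = 41752 - -6058 = 41752 + 6058 = 47810$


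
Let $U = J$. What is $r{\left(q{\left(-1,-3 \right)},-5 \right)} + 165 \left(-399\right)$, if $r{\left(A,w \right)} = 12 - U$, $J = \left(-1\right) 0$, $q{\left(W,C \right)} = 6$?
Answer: $-65823$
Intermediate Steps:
$J = 0$
$U = 0$
$r{\left(A,w \right)} = 12$ ($r{\left(A,w \right)} = 12 - 0 = 12 + 0 = 12$)
$r{\left(q{\left(-1,-3 \right)},-5 \right)} + 165 \left(-399\right) = 12 + 165 \left(-399\right) = 12 - 65835 = -65823$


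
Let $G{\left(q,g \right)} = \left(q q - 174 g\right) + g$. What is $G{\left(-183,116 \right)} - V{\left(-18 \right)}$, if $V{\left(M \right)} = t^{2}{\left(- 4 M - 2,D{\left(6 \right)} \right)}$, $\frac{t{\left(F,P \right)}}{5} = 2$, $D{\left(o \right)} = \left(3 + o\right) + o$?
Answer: $13321$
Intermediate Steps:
$D{\left(o \right)} = 3 + 2 o$
$t{\left(F,P \right)} = 10$ ($t{\left(F,P \right)} = 5 \cdot 2 = 10$)
$G{\left(q,g \right)} = q^{2} - 173 g$ ($G{\left(q,g \right)} = \left(q^{2} - 174 g\right) + g = q^{2} - 173 g$)
$V{\left(M \right)} = 100$ ($V{\left(M \right)} = 10^{2} = 100$)
$G{\left(-183,116 \right)} - V{\left(-18 \right)} = \left(\left(-183\right)^{2} - 20068\right) - 100 = \left(33489 - 20068\right) - 100 = 13421 - 100 = 13321$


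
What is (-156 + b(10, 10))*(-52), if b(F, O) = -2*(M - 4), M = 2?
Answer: 7904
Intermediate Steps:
b(F, O) = 4 (b(F, O) = -2*(2 - 4) = -2*(-2) = 4)
(-156 + b(10, 10))*(-52) = (-156 + 4)*(-52) = -152*(-52) = 7904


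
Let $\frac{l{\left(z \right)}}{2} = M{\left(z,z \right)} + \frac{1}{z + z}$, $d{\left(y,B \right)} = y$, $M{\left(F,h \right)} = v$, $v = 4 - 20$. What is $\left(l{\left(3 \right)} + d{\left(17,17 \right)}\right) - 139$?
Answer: $- \frac{461}{3} \approx -153.67$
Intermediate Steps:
$v = -16$ ($v = 4 - 20 = -16$)
$M{\left(F,h \right)} = -16$
$l{\left(z \right)} = -32 + \frac{1}{z}$ ($l{\left(z \right)} = 2 \left(-16 + \frac{1}{z + z}\right) = 2 \left(-16 + \frac{1}{2 z}\right) = -32 + \frac{1}{z}$)
$\left(l{\left(3 \right)} + d{\left(17,17 \right)}\right) - 139 = \left(\left(-32 + \frac{1}{3}\right) + 17\right) - 139 = \left(- \frac{95}{3} + 17\right) - 139 = - \frac{44}{3} - 139 = - \frac{461}{3}$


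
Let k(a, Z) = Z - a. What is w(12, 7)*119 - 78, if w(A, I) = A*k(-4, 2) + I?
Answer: 9323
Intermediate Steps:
w(A, I) = I + 6*A (w(A, I) = A*(2 - 1*(-4)) + I = A*(2 + 4) + I = A*6 + I = 6*A + I = I + 6*A)
w(12, 7)*119 - 78 = (7 + 6*12)*119 - 78 = (7 + 72)*119 - 78 = 79*119 - 78 = 9401 - 78 = 9323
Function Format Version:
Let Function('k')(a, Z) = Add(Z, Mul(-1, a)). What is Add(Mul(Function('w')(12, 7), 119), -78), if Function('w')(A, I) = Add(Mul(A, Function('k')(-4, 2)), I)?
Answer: 9323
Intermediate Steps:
Function('w')(A, I) = Add(I, Mul(6, A)) (Function('w')(A, I) = Add(Mul(A, Add(2, Mul(-1, -4))), I) = Add(Mul(A, Add(2, 4)), I) = Add(Mul(A, 6), I) = Add(Mul(6, A), I) = Add(I, Mul(6, A)))
Add(Mul(Function('w')(12, 7), 119), -78) = Add(Mul(Add(7, Mul(6, 12)), 119), -78) = Add(Mul(Add(7, 72), 119), -78) = Add(Mul(79, 119), -78) = Add(9401, -78) = 9323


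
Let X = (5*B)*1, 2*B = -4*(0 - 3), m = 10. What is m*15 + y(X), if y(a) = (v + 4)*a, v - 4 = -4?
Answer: 270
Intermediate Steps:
B = 6 (B = (-4*(0 - 3))/2 = (-4*(-3))/2 = (½)*12 = 6)
v = 0 (v = 4 - 4 = 0)
X = 30 (X = (5*6)*1 = 30*1 = 30)
y(a) = 4*a (y(a) = (0 + 4)*a = 4*a)
m*15 + y(X) = 10*15 + 4*30 = 150 + 120 = 270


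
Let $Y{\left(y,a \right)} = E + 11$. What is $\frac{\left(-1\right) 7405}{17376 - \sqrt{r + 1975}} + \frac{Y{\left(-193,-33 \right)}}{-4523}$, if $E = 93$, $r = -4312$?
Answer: $- \frac{204457211864}{455206348633} - \frac{7405 i \sqrt{2337}}{301927713} \approx -0.44915 - 0.0011856 i$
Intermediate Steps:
$Y{\left(y,a \right)} = 104$ ($Y{\left(y,a \right)} = 93 + 11 = 104$)
$\frac{\left(-1\right) 7405}{17376 - \sqrt{r + 1975}} + \frac{Y{\left(-193,-33 \right)}}{-4523} = \frac{\left(-1\right) 7405}{17376 - \sqrt{-4312 + 1975}} + \frac{104}{-4523} = - \frac{7405}{17376 - \sqrt{-2337}} + 104 \left(- \frac{1}{4523}\right) = - \frac{7405}{17376 - i \sqrt{2337}} - \frac{104}{4523} = - \frac{104}{4523} - \frac{7405}{17376 - i \sqrt{2337}}$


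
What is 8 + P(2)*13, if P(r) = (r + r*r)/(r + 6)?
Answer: 71/4 ≈ 17.750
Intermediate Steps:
P(r) = (r + r²)/(6 + r)
8 + P(2)*13 = 8 + (2*(1 + 2)/(6 + 2))*13 = 8 + (2*3/8)*13 = 8 + (2*(⅛)*3)*13 = 8 + (¾)*13 = 8 + 39/4 = 71/4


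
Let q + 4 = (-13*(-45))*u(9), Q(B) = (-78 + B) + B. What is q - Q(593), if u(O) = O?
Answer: 4153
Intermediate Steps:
Q(B) = -78 + 2*B
q = 5261 (q = -4 - 13*(-45)*9 = -4 + 585*9 = -4 + 5265 = 5261)
q - Q(593) = 5261 - (-78 + 2*593) = 5261 - (-78 + 1186) = 5261 - 1*1108 = 5261 - 1108 = 4153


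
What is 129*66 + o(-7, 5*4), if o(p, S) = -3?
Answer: 8511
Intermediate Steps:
129*66 + o(-7, 5*4) = 129*66 - 3 = 8514 - 3 = 8511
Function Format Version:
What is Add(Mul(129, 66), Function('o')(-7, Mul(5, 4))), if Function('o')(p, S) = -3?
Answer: 8511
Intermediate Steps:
Add(Mul(129, 66), Function('o')(-7, Mul(5, 4))) = Add(Mul(129, 66), -3) = Add(8514, -3) = 8511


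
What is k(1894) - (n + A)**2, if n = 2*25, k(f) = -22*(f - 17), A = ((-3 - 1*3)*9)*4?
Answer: -68850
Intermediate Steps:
A = -216 (A = ((-3 - 3)*9)*4 = -6*9*4 = -54*4 = -216)
k(f) = 374 - 22*f (k(f) = -22*(-17 + f) = 374 - 22*f)
n = 50
k(1894) - (n + A)**2 = (374 - 22*1894) - (50 - 216)**2 = (374 - 41668) - 1*(-166)**2 = -41294 - 1*27556 = -41294 - 27556 = -68850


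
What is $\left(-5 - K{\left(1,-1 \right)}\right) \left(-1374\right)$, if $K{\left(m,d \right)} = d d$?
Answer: $8244$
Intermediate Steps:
$K{\left(m,d \right)} = d^{2}$
$\left(-5 - K{\left(1,-1 \right)}\right) \left(-1374\right) = \left(-5 - \left(-1\right)^{2}\right) \left(-1374\right) = \left(-5 - 1\right) \left(-1374\right) = \left(-6\right) \left(-1374\right) = 8244$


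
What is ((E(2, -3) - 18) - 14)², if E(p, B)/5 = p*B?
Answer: 3844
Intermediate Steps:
E(p, B) = 5*B*p (E(p, B) = 5*(p*B) = 5*(B*p) = 5*B*p)
((E(2, -3) - 18) - 14)² = ((5*(-3)*2 - 18) - 14)² = ((-30 - 18) - 14)² = (-48 - 14)² = (-62)² = 3844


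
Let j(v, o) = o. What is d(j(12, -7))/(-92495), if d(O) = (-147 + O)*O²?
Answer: 7546/92495 ≈ 0.081583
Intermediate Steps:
d(O) = O²*(-147 + O)
d(j(12, -7))/(-92495) = ((-7)²*(-147 - 7))/(-92495) = (49*(-154))*(-1/92495) = -7546*(-1/92495) = 7546/92495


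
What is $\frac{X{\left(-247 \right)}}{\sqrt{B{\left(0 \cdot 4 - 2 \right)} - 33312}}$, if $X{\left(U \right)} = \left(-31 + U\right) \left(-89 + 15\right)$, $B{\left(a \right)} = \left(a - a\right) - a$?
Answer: $- \frac{10286 i \sqrt{33310}}{16655} \approx - 112.72 i$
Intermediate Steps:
$B{\left(a \right)} = - a$ ($B{\left(a \right)} = 0 - a = - a$)
$X{\left(U \right)} = 2294 - 74 U$ ($X{\left(U \right)} = \left(-31 + U\right) \left(-74\right) = 2294 - 74 U$)
$\frac{X{\left(-247 \right)}}{\sqrt{B{\left(0 \cdot 4 - 2 \right)} - 33312}} = \frac{2294 - -18278}{\sqrt{- (0 \cdot 4 - 2) - 33312}} = \frac{2294 + 18278}{\sqrt{- (0 - 2) - 33312}} = \frac{20572}{\sqrt{\left(-1\right) \left(-2\right) - 33312}} = \frac{20572}{\sqrt{2 - 33312}} = \frac{20572}{\sqrt{-33310}} = \frac{20572}{i \sqrt{33310}} = 20572 \left(- \frac{i \sqrt{33310}}{33310}\right) = - \frac{10286 i \sqrt{33310}}{16655}$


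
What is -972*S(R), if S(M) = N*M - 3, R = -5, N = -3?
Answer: -11664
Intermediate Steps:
S(M) = -3 - 3*M (S(M) = -3*M - 3 = -3 - 3*M)
-972*S(R) = -972*(-3 - 3*(-5)) = -972*(-3 + 15) = -972*12 = -11664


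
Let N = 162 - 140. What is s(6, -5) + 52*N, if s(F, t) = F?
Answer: 1150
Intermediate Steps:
N = 22
s(6, -5) + 52*N = 6 + 52*22 = 6 + 1144 = 1150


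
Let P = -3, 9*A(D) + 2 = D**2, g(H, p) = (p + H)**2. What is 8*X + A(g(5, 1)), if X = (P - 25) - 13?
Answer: -1658/9 ≈ -184.22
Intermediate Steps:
g(H, p) = (H + p)**2
A(D) = -2/9 + D**2/9
X = -41 (X = (-3 - 25) - 13 = -28 - 13 = -41)
8*X + A(g(5, 1)) = 8*(-41) + (-2/9 + ((5 + 1)**2)**2/9) = -328 + (-2/9 + (6**2)**2/9) = -328 + (-2/9 + (1/9)*36**2) = -328 + (-2/9 + (1/9)*1296) = -328 + (-2/9 + 144) = -328 + 1294/9 = -1658/9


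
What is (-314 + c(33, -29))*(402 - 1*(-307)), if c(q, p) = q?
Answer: -199229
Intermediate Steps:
(-314 + c(33, -29))*(402 - 1*(-307)) = (-314 + 33)*(402 - 1*(-307)) = -281*(402 + 307) = -281*709 = -199229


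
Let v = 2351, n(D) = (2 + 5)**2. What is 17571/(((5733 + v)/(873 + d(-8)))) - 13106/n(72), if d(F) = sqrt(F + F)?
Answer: 645685763/396116 + 17571*I/2021 ≈ 1630.0 + 8.6942*I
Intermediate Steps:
n(D) = 49 (n(D) = 7**2 = 49)
d(F) = sqrt(2)*sqrt(F) (d(F) = sqrt(2*F) = sqrt(2)*sqrt(F))
17571/(((5733 + v)/(873 + d(-8)))) - 13106/n(72) = 17571/(((5733 + 2351)/(873 + sqrt(2)*sqrt(-8)))) - 13106/49 = 17571/((8084/(873 + sqrt(2)*(2*I*sqrt(2))))) - 13106*1/49 = 17571/((8084/(873 + 4*I))) - 13106/49 = 17571/((8084*((873 - 4*I)/762145))) - 13106/49 = 17571/((8084*(873 - 4*I)/762145)) - 13106/49 = 17571*(873/8084 + I/2021) - 13106/49 = (15339483/8084 + 17571*I/2021) - 13106/49 = 645685763/396116 + 17571*I/2021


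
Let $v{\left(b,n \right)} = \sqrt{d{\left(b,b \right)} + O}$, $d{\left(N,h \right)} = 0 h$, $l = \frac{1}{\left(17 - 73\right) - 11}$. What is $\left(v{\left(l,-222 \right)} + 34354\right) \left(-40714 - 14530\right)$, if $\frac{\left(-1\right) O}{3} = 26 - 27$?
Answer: $-1897852376 - 55244 \sqrt{3} \approx -1.8979 \cdot 10^{9}$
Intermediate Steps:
$l = - \frac{1}{67}$ ($l = \frac{1}{-56 - 11} = \frac{1}{-67} = - \frac{1}{67} \approx -0.014925$)
$O = 3$ ($O = - 3 \left(26 - 27\right) = \left(-3\right) \left(-1\right) = 3$)
$d{\left(N,h \right)} = 0$
$v{\left(b,n \right)} = \sqrt{3}$ ($v{\left(b,n \right)} = \sqrt{0 + 3} = \sqrt{3}$)
$\left(v{\left(l,-222 \right)} + 34354\right) \left(-40714 - 14530\right) = \left(\sqrt{3} + 34354\right) \left(-40714 - 14530\right) = \left(34354 + \sqrt{3}\right) \left(-55244\right) = -1897852376 - 55244 \sqrt{3}$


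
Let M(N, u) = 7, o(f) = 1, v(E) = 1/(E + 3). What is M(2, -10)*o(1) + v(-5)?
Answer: 13/2 ≈ 6.5000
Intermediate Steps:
v(E) = 1/(3 + E)
M(2, -10)*o(1) + v(-5) = 7*1 + 1/(3 - 5) = 7 + 1/(-2) = 7 - ½ = 13/2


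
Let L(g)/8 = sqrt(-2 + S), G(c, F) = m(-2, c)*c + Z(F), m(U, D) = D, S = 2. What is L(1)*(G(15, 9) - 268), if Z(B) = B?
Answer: 0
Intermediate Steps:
G(c, F) = F + c**2 (G(c, F) = c*c + F = c**2 + F = F + c**2)
L(g) = 0 (L(g) = 8*sqrt(-2 + 2) = 8*sqrt(0) = 8*0 = 0)
L(1)*(G(15, 9) - 268) = 0*((9 + 15**2) - 268) = 0*((9 + 225) - 268) = 0*(234 - 268) = 0*(-34) = 0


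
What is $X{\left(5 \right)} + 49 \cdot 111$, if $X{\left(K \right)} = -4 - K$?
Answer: $5430$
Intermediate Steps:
$X{\left(5 \right)} + 49 \cdot 111 = \left(-4 - 5\right) + 49 \cdot 111 = \left(-4 - 5\right) + 5439 = -9 + 5439 = 5430$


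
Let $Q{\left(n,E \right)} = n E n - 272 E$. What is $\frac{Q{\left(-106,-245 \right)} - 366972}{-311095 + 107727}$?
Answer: $\frac{381644}{25421} \approx 15.013$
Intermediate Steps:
$Q{\left(n,E \right)} = - 272 E + E n^{2}$ ($Q{\left(n,E \right)} = E n n - 272 E = E n^{2} - 272 E = - 272 E + E n^{2}$)
$\frac{Q{\left(-106,-245 \right)} - 366972}{-311095 + 107727} = \frac{- 245 \left(-272 + \left(-106\right)^{2}\right) - 366972}{-311095 + 107727} = \frac{- 245 \left(-272 + 11236\right) - 366972}{-203368} = \left(\left(-245\right) 10964 - 366972\right) \left(- \frac{1}{203368}\right) = \left(-2686180 - 366972\right) \left(- \frac{1}{203368}\right) = \left(-3053152\right) \left(- \frac{1}{203368}\right) = \frac{381644}{25421}$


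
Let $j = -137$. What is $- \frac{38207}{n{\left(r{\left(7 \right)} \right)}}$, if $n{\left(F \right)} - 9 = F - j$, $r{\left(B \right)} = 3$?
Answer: $- \frac{38207}{149} \approx -256.42$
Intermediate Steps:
$n{\left(F \right)} = 146 + F$ ($n{\left(F \right)} = 9 + \left(F - -137\right) = 9 + \left(F + 137\right) = 9 + \left(137 + F\right) = 146 + F$)
$- \frac{38207}{n{\left(r{\left(7 \right)} \right)}} = - \frac{38207}{146 + 3} = - \frac{38207}{149}$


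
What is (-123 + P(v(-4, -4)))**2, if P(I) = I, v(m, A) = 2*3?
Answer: 13689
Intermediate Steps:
v(m, A) = 6
(-123 + P(v(-4, -4)))**2 = (-123 + 6)**2 = (-117)**2 = 13689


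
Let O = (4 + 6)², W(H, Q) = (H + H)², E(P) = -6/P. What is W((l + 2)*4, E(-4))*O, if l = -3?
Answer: 6400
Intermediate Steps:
W(H, Q) = 4*H² (W(H, Q) = (2*H)² = 4*H²)
O = 100 (O = 10² = 100)
W((l + 2)*4, E(-4))*O = (4*((-3 + 2)*4)²)*100 = (4*(-1*4)²)*100 = (4*(-4)²)*100 = (4*16)*100 = 64*100 = 6400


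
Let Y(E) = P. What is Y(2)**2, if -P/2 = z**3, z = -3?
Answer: 2916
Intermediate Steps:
P = 54 (P = -2*(-3)**3 = -2*(-27) = 54)
Y(E) = 54
Y(2)**2 = 54**2 = 2916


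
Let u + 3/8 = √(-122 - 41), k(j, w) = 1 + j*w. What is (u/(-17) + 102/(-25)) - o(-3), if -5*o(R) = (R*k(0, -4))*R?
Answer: -7677/3400 - I*√163/17 ≈ -2.2579 - 0.75101*I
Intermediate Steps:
u = -3/8 + I*√163 (u = -3/8 + √(-122 - 41) = -3/8 + √(-163) = -3/8 + I*√163 ≈ -0.375 + 12.767*I)
o(R) = -R²/5 (o(R) = -R*(1 + 0*(-4))*R/5 = -R*(1 + 0)*R/5 = -R*1*R/5 = -R*R/5 = -R²/5)
(u/(-17) + 102/(-25)) - o(-3) = ((-3/8 + I*√163)/(-17) + 102/(-25)) - (-1)*(-3)²/5 = ((-3/8 + I*√163)*(-1/17) + 102*(-1/25)) - (-1)*9/5 = ((3/136 - I*√163/17) - 102/25) - 1*(-9/5) = (-13797/3400 - I*√163/17) + 9/5 = -7677/3400 - I*√163/17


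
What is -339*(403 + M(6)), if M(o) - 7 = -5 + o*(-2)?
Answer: -133227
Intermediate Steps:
M(o) = 2 - 2*o (M(o) = 7 + (-5 + o*(-2)) = 7 + (-5 - 2*o) = 2 - 2*o)
-339*(403 + M(6)) = -339*(403 + (2 - 2*6)) = -339*(403 + (2 - 12)) = -339*(403 - 10) = -339*393 = -133227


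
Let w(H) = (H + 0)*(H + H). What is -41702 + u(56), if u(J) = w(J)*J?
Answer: 309530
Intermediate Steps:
w(H) = 2*H² (w(H) = H*(2*H) = 2*H²)
u(J) = 2*J³ (u(J) = (2*J²)*J = 2*J³)
-41702 + u(56) = -41702 + 2*56³ = -41702 + 2*175616 = -41702 + 351232 = 309530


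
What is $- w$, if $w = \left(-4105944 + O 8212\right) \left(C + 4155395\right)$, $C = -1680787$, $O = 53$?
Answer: $9083563382464$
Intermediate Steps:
$w = -9083563382464$ ($w = \left(-4105944 + 53 \cdot 8212\right) \left(-1680787 + 4155395\right) = \left(-4105944 + 435236\right) 2474608 = \left(-3670708\right) 2474608 = -9083563382464$)
$- w = \left(-1\right) \left(-9083563382464\right) = 9083563382464$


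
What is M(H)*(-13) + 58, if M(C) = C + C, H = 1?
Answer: 32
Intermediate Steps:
M(C) = 2*C
M(H)*(-13) + 58 = (2*1)*(-13) + 58 = 2*(-13) + 58 = -26 + 58 = 32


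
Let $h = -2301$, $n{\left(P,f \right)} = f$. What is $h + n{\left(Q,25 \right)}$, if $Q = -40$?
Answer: $-2276$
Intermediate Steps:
$h + n{\left(Q,25 \right)} = -2301 + 25 = -2276$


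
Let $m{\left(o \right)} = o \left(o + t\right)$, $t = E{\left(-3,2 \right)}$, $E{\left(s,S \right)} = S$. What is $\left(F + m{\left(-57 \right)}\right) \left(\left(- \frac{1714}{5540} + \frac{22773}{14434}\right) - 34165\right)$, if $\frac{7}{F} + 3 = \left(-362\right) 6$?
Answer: $- \frac{776152188745966042}{7246770125} \approx -1.071 \cdot 10^{8}$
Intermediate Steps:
$t = 2$
$m{\left(o \right)} = o \left(2 + o\right)$ ($m{\left(o \right)} = o \left(o + 2\right) = o \left(2 + o\right)$)
$F = - \frac{7}{2175}$ ($F = \frac{7}{-3 - 2172} = \frac{7}{-2175} = 7 \left(- \frac{1}{2175}\right) = - \frac{7}{2175} \approx -0.0032184$)
$\left(F + m{\left(-57 \right)}\right) \left(\left(- \frac{1714}{5540} + \frac{22773}{14434}\right) - 34165\right) = \left(- \frac{7}{2175} - 57 \left(2 - 57\right)\right) \left(\left(- \frac{1714}{5540} + \frac{22773}{14434}\right) - 34165\right) = \left(- \frac{7}{2175} - -3135\right) \left(\left(\left(-1714\right) \frac{1}{5540} + 22773 \cdot \frac{1}{14434}\right) - 34165\right) = \left(- \frac{7}{2175} + 3135\right) \left(\left(- \frac{857}{2770} + \frac{22773}{14434}\right) - 34165\right) = \frac{6818618 \left(\frac{12677818}{9995545} - 34165\right)}{2175} = \frac{6818618}{2175} \left(- \frac{341485117107}{9995545}\right) = - \frac{776152188745966042}{7246770125}$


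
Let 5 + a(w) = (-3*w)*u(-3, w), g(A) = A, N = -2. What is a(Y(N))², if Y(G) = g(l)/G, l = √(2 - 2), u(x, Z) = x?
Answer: 25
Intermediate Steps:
l = 0 (l = √0 = 0)
Y(G) = 0 (Y(G) = 0/G = 0)
a(w) = -5 + 9*w (a(w) = -5 - 3*w*(-3) = -5 + 9*w)
a(Y(N))² = (-5 + 9*0)² = (-5 + 0)² = (-5)² = 25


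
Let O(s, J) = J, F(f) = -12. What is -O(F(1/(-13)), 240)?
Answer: -240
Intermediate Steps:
-O(F(1/(-13)), 240) = -1*240 = -240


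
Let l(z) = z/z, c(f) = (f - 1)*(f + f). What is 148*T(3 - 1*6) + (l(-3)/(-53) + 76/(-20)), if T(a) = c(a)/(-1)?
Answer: -942292/265 ≈ -3555.8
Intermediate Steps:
c(f) = 2*f*(-1 + f) (c(f) = (-1 + f)*(2*f) = 2*f*(-1 + f))
l(z) = 1
T(a) = -2*a*(-1 + a) (T(a) = (2*a*(-1 + a))/(-1) = (2*a*(-1 + a))*(-1) = -2*a*(-1 + a))
148*T(3 - 1*6) + (l(-3)/(-53) + 76/(-20)) = 148*(2*(3 - 1*6)*(1 - (3 - 1*6))) + (1/(-53) + 76/(-20)) = 148*(2*(3 - 6)*(1 - (3 - 6))) + (1*(-1/53) + 76*(-1/20)) = 148*(2*(-3)*(1 - 1*(-3))) + (-1/53 - 19/5) = 148*(2*(-3)*(1 + 3)) - 1012/265 = 148*(2*(-3)*4) - 1012/265 = 148*(-24) - 1012/265 = -3552 - 1012/265 = -942292/265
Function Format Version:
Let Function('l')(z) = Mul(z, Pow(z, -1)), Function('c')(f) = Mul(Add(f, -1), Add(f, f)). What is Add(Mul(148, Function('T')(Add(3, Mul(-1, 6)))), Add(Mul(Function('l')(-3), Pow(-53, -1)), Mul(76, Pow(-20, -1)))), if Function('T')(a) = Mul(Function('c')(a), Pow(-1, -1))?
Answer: Rational(-942292, 265) ≈ -3555.8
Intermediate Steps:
Function('c')(f) = Mul(2, f, Add(-1, f)) (Function('c')(f) = Mul(Add(-1, f), Mul(2, f)) = Mul(2, f, Add(-1, f)))
Function('l')(z) = 1
Function('T')(a) = Mul(-2, a, Add(-1, a)) (Function('T')(a) = Mul(Mul(2, a, Add(-1, a)), Pow(-1, -1)) = Mul(Mul(2, a, Add(-1, a)), -1) = Mul(-2, a, Add(-1, a)))
Add(Mul(148, Function('T')(Add(3, Mul(-1, 6)))), Add(Mul(Function('l')(-3), Pow(-53, -1)), Mul(76, Pow(-20, -1)))) = Add(Mul(148, Mul(2, Add(3, Mul(-1, 6)), Add(1, Mul(-1, Add(3, Mul(-1, 6)))))), Add(Mul(1, Pow(-53, -1)), Mul(76, Pow(-20, -1)))) = Add(Mul(148, Mul(2, Add(3, -6), Add(1, Mul(-1, Add(3, -6))))), Add(Mul(1, Rational(-1, 53)), Mul(76, Rational(-1, 20)))) = Add(Mul(148, Mul(2, -3, Add(1, Mul(-1, -3)))), Add(Rational(-1, 53), Rational(-19, 5))) = Add(Mul(148, Mul(2, -3, Add(1, 3))), Rational(-1012, 265)) = Add(Mul(148, Mul(2, -3, 4)), Rational(-1012, 265)) = Add(Mul(148, -24), Rational(-1012, 265)) = Add(-3552, Rational(-1012, 265)) = Rational(-942292, 265)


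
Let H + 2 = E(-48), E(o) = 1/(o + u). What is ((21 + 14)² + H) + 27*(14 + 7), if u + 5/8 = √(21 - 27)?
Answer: 271548838/151705 - 64*I*√6/151705 ≈ 1790.0 - 0.0010334*I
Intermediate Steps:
u = -5/8 + I*√6 (u = -5/8 + √(21 - 27) = -5/8 + √(-6) = -5/8 + I*√6 ≈ -0.625 + 2.4495*I)
E(o) = 1/(-5/8 + o + I*√6) (E(o) = 1/(o + (-5/8 + I*√6)) = 1/(-5/8 + o + I*√6))
H = -2 + 8/(-389 + 8*I*√6) (H = -2 + 8/(-5 + 8*(-48) + 8*I*√6) = -2 + 8/(-5 - 384 + 8*I*√6) = -2 + 8/(-389 + 8*I*√6) ≈ -2.0205 - 0.0010334*I)
((21 + 14)² + H) + 27*(14 + 7) = ((21 + 14)² + (-306522/151705 - 64*I*√6/151705)) + 27*(14 + 7) = (35² + (-306522/151705 - 64*I*√6/151705)) + 27*21 = (1225 + (-306522/151705 - 64*I*√6/151705)) + 567 = (185532103/151705 - 64*I*√6/151705) + 567 = 271548838/151705 - 64*I*√6/151705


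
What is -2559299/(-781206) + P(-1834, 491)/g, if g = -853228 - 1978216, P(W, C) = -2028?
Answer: 1812024020881/552985260366 ≈ 3.2768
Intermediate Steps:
g = -2831444
-2559299/(-781206) + P(-1834, 491)/g = -2559299/(-781206) - 2028/(-2831444) = -2559299*(-1/781206) - 2028*(-1/2831444) = 2559299/781206 + 507/707861 = 1812024020881/552985260366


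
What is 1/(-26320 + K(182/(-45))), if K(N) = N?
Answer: -45/1184582 ≈ -3.7988e-5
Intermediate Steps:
1/(-26320 + K(182/(-45))) = 1/(-26320 + 182/(-45)) = 1/(-26320 + 182*(-1/45)) = 1/(-26320 - 182/45) = 1/(-1184582/45) = -45/1184582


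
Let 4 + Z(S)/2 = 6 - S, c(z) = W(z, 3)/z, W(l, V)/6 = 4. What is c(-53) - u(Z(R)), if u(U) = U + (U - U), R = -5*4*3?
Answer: -6596/53 ≈ -124.45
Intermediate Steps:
W(l, V) = 24 (W(l, V) = 6*4 = 24)
c(z) = 24/z
R = -60 (R = -20*3 = -60)
Z(S) = 4 - 2*S (Z(S) = -8 + 2*(6 - S) = -8 + (12 - 2*S) = 4 - 2*S)
u(U) = U (u(U) = U + 0 = U)
c(-53) - u(Z(R)) = 24/(-53) - (4 - 2*(-60)) = 24*(-1/53) - (4 + 120) = -24/53 - 1*124 = -24/53 - 124 = -6596/53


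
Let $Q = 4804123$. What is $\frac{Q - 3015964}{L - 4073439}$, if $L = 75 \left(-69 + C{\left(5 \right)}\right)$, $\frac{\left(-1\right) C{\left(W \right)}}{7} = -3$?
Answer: $- \frac{596053}{1359013} \approx -0.43859$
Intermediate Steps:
$C{\left(W \right)} = 21$ ($C{\left(W \right)} = \left(-7\right) \left(-3\right) = 21$)
$L = -3600$ ($L = 75 \left(-69 + 21\right) = 75 \left(-48\right) = -3600$)
$\frac{Q - 3015964}{L - 4073439} = \frac{4804123 - 3015964}{-3600 - 4073439} = \frac{1788159}{-4077039} = 1788159 \left(- \frac{1}{4077039}\right) = - \frac{596053}{1359013}$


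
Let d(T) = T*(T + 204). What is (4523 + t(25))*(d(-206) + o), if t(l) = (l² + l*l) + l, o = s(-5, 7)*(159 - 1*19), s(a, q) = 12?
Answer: 12129416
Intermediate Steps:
d(T) = T*(204 + T)
o = 1680 (o = 12*(159 - 1*19) = 12*(159 - 19) = 12*140 = 1680)
t(l) = l + 2*l² (t(l) = (l² + l²) + l = 2*l² + l = l + 2*l²)
(4523 + t(25))*(d(-206) + o) = (4523 + 25*(1 + 2*25))*(-206*(204 - 206) + 1680) = (4523 + 25*(1 + 50))*(-206*(-2) + 1680) = (4523 + 25*51)*(412 + 1680) = (4523 + 1275)*2092 = 5798*2092 = 12129416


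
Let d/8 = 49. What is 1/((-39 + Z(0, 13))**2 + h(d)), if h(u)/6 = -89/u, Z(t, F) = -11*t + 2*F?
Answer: 196/32857 ≈ 0.0059652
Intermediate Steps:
d = 392 (d = 8*49 = 392)
h(u) = -534/u (h(u) = 6*(-89/u) = -534/u)
1/((-39 + Z(0, 13))**2 + h(d)) = 1/((-39 + (-11*0 + 2*13))**2 - 534/392) = 1/((-39 + (0 + 26))**2 - 534*1/392) = 1/((-39 + 26)**2 - 267/196) = 1/((-13)**2 - 267/196) = 1/(169 - 267/196) = 1/(32857/196) = 196/32857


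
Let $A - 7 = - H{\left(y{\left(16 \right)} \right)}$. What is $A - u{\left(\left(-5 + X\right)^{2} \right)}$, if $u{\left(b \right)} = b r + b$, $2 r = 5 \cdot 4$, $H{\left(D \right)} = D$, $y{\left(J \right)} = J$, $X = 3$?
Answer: $-53$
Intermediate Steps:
$r = 10$ ($r = \frac{5 \cdot 4}{2} = \frac{1}{2} \cdot 20 = 10$)
$A = -9$ ($A = 7 - 16 = -9$)
$u{\left(b \right)} = 11 b$ ($u{\left(b \right)} = b 10 + b = 10 b + b = 11 b$)
$A - u{\left(\left(-5 + X\right)^{2} \right)} = -9 - 11 \left(-5 + 3\right)^{2} = -9 - 11 \left(-2\right)^{2} = -9 - 11 \cdot 4 = -9 - 44 = -53$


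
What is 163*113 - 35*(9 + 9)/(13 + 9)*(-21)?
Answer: 209224/11 ≈ 19020.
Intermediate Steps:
163*113 - 35*(9 + 9)/(13 + 9)*(-21) = 18419 - 630/22*(-21) = 18419 - 35*9/11*(-21) = 18419 - 315/11*(-21) = 18419 + 6615/11 = 209224/11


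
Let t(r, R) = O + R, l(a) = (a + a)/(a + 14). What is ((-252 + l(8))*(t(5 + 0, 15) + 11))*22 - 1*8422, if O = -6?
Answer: -118982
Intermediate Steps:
l(a) = 2*a/(14 + a) (l(a) = (2*a)/(14 + a) = 2*a/(14 + a))
t(r, R) = -6 + R
((-252 + l(8))*(t(5 + 0, 15) + 11))*22 - 1*8422 = ((-252 + 2*8/(14 + 8))*((-6 + 15) + 11))*22 - 1*8422 = ((-252 + 2*8/22)*(9 + 11))*22 - 8422 = ((-252 + 2*8*(1/22))*20)*22 - 8422 = ((-252 + 8/11)*20)*22 - 8422 = -2764/11*20*22 - 8422 = -55280/11*22 - 8422 = -110560 - 8422 = -118982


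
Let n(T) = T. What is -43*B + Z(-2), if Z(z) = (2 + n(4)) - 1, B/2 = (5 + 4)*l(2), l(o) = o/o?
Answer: -769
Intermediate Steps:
l(o) = 1
B = 18 (B = 2*((5 + 4)*1) = 2*(9*1) = 2*9 = 18)
Z(z) = 5 (Z(z) = (2 + 4) - 1 = 6 - 1 = 5)
-43*B + Z(-2) = -43*18 + 5 = -774 + 5 = -769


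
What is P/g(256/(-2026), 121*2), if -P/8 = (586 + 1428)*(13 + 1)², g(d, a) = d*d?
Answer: -50634256967/256 ≈ -1.9779e+8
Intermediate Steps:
g(d, a) = d²
P = -3157952 (P = -8*(586 + 1428)*(13 + 1)² = -16112*14² = -16112*196 = -8*394744 = -3157952)
P/g(256/(-2026), 121*2) = -3157952/((256/(-2026))²) = -3157952/((256*(-1/2026))²) = -3157952/((-128/1013)²) = -3157952/16384/1026169 = -3157952*1026169/16384 = -50634256967/256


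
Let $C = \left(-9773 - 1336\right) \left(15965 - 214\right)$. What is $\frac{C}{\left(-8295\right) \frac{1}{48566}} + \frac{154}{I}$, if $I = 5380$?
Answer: $\frac{43542003703163}{42502} \approx 1.0245 \cdot 10^{9}$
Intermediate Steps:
$C = -174977859$ ($C = \left(-11109\right) 15751 = -174977859$)
$\frac{C}{\left(-8295\right) \frac{1}{48566}} + \frac{154}{I} = - \frac{174977859}{\left(-8295\right) \frac{1}{48566}} + \frac{154}{5380} = - \frac{174977859}{\left(-8295\right) \frac{1}{48566}} + 154 \cdot \frac{1}{5380} = - \frac{174977859}{- \frac{1185}{6938}} + \frac{77}{2690} = \left(-174977859\right) \left(- \frac{6938}{1185}\right) + \frac{77}{2690} = \frac{404665461914}{395} + \frac{77}{2690} = \frac{43542003703163}{42502}$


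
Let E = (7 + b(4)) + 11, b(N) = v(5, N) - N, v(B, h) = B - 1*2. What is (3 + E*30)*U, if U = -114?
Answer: -58482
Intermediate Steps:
v(B, h) = -2 + B (v(B, h) = B - 2 = -2 + B)
b(N) = 3 - N (b(N) = (-2 + 5) - N = 3 - N)
E = 17 (E = (7 + (3 - 1*4)) + 11 = (7 + (3 - 4)) + 11 = (7 - 1) + 11 = 6 + 11 = 17)
(3 + E*30)*U = (3 + 17*30)*(-114) = (3 + 510)*(-114) = 513*(-114) = -58482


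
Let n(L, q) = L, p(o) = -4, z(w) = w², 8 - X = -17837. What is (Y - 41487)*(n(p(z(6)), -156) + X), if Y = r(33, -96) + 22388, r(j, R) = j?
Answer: -340156506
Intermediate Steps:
X = 17845 (X = 8 - 1*(-17837) = 8 + 17837 = 17845)
Y = 22421 (Y = 33 + 22388 = 22421)
(Y - 41487)*(n(p(z(6)), -156) + X) = (22421 - 41487)*(-4 + 17845) = -19066*17841 = -340156506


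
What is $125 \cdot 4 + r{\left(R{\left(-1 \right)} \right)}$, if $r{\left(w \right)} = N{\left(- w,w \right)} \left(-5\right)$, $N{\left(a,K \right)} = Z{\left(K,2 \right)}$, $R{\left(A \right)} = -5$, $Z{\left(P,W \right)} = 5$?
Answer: $475$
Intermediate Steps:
$N{\left(a,K \right)} = 5$
$r{\left(w \right)} = -25$ ($r{\left(w \right)} = 5 \left(-5\right) = -25$)
$125 \cdot 4 + r{\left(R{\left(-1 \right)} \right)} = 125 \cdot 4 - 25 = 500 - 25 = 475$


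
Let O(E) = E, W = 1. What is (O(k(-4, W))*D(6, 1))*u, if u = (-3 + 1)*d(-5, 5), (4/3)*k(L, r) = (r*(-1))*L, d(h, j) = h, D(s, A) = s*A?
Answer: 180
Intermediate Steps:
D(s, A) = A*s
k(L, r) = -3*L*r/4 (k(L, r) = 3*((r*(-1))*L)/4 = 3*((-r)*L)/4 = 3*(-L*r)/4 = -3*L*r/4)
u = 10 (u = (-3 + 1)*(-5) = -2*(-5) = 10)
(O(k(-4, W))*D(6, 1))*u = ((-¾*(-4)*1)*(1*6))*10 = (3*6)*10 = 18*10 = 180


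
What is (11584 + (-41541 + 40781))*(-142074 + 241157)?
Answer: 1072474392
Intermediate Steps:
(11584 + (-41541 + 40781))*(-142074 + 241157) = (11584 - 760)*99083 = 10824*99083 = 1072474392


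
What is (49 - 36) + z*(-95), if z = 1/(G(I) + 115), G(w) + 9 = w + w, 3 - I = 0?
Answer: 1361/112 ≈ 12.152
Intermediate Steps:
I = 3 (I = 3 - 1*0 = 3 + 0 = 3)
G(w) = -9 + 2*w (G(w) = -9 + (w + w) = -9 + 2*w)
z = 1/112 (z = 1/((-9 + 2*3) + 115) = 1/((-9 + 6) + 115) = 1/(-3 + 115) = 1/112 ≈ 0.0089286)
(49 - 36) + z*(-95) = (49 - 36) + (1/112)*(-95) = 13 - 95/112 = 1361/112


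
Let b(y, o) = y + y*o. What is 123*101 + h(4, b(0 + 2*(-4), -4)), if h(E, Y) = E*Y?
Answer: 12519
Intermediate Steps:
b(y, o) = y + o*y
123*101 + h(4, b(0 + 2*(-4), -4)) = 123*101 + 4*((0 + 2*(-4))*(1 - 4)) = 12423 + 4*((0 - 8)*(-3)) = 12423 + 4*(-8*(-3)) = 12423 + 4*24 = 12423 + 96 = 12519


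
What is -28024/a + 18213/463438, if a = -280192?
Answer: 1130657713/8115726256 ≈ 0.13932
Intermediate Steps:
-28024/a + 18213/463438 = -28024/(-280192) + 18213/463438 = -28024*(-1/280192) + 18213*(1/463438) = 3503/35024 + 18213/463438 = 1130657713/8115726256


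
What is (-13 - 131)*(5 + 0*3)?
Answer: -720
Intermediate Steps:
(-13 - 131)*(5 + 0*3) = -144*(5 + 0) = -144*5 = -720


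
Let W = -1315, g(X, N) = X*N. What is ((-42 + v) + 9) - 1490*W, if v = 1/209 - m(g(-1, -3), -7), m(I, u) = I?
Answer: 409496627/209 ≈ 1.9593e+6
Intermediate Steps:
g(X, N) = N*X
v = -626/209 (v = 1/209 - (-3)*(-1) = 1/209 - 1*3 = 1/209 - 3 = -626/209 ≈ -2.9952)
((-42 + v) + 9) - 1490*W = ((-42 - 626/209) + 9) - 1490*(-1315) = (-9404/209 + 9) + 1959350 = -7523/209 + 1959350 = 409496627/209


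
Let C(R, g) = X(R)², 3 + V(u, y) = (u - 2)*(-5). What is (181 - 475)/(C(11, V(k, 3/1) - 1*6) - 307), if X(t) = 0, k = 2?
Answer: 294/307 ≈ 0.95765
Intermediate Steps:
V(u, y) = 7 - 5*u (V(u, y) = -3 + (u - 2)*(-5) = -3 + (-2 + u)*(-5) = -3 + (10 - 5*u) = 7 - 5*u)
C(R, g) = 0 (C(R, g) = 0² = 0)
(181 - 475)/(C(11, V(k, 3/1) - 1*6) - 307) = (181 - 475)/(0 - 307) = -294/(-307) = -294*(-1/307) = 294/307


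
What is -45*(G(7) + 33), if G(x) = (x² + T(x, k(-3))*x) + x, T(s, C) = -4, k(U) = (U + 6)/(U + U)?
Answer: -2745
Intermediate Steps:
k(U) = (6 + U)/(2*U) (k(U) = (6 + U)/((2*U)) = (6 + U)*(1/(2*U)) = (6 + U)/(2*U))
G(x) = x² - 3*x (G(x) = (x² - 4*x) + x = x² - 3*x)
-45*(G(7) + 33) = -45*(7*(-3 + 7) + 33) = -45*(7*4 + 33) = -45*(28 + 33) = -45*61 = -2745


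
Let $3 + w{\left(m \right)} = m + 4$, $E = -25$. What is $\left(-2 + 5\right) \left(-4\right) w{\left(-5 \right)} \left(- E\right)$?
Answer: $1200$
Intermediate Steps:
$w{\left(m \right)} = 1 + m$ ($w{\left(m \right)} = -3 + \left(m + 4\right) = -3 + \left(4 + m\right) = 1 + m$)
$\left(-2 + 5\right) \left(-4\right) w{\left(-5 \right)} \left(- E\right) = \left(-2 + 5\right) \left(-4\right) \left(1 - 5\right) \left(\left(-1\right) \left(-25\right)\right) = 3 \left(-4\right) \left(-4\right) 25 = \left(-12\right) \left(-4\right) 25 = 48 \cdot 25 = 1200$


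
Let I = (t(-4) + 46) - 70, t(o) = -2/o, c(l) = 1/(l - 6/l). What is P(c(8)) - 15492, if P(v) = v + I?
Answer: -899891/58 ≈ -15515.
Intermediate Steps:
I = -47/2 (I = (-2/(-4) + 46) - 70 = (-2*(-¼) + 46) - 70 = (½ + 46) - 70 = 93/2 - 70 = -47/2 ≈ -23.500)
P(v) = -47/2 + v (P(v) = v - 47/2 = -47/2 + v)
P(c(8)) - 15492 = (-47/2 + 8/(-6 + 8²)) - 15492 = (-47/2 + 8/(-6 + 64)) - 15492 = (-47/2 + 8/58) - 15492 = (-47/2 + 8*(1/58)) - 15492 = (-47/2 + 4/29) - 15492 = -1355/58 - 15492 = -899891/58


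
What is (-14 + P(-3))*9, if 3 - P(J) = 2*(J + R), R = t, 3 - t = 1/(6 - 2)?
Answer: -189/2 ≈ -94.500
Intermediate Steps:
t = 11/4 (t = 3 - 1/(6 - 2) = 3 - 1/4 = 3 - 1*¼ = 3 - ¼ = 11/4 ≈ 2.7500)
R = 11/4 ≈ 2.7500
P(J) = -5/2 - 2*J (P(J) = 3 - 2*(J + 11/4) = 3 - 2*(11/4 + J) = 3 - (11/2 + 2*J) = 3 + (-11/2 - 2*J) = -5/2 - 2*J)
(-14 + P(-3))*9 = (-14 + (-5/2 - 2*(-3)))*9 = (-14 + (-5/2 + 6))*9 = (-14 + 7/2)*9 = -21/2*9 = -189/2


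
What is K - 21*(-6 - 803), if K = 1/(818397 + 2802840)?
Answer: 61521195394/3621237 ≈ 16989.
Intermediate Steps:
K = 1/3621237 ≈ 2.7615e-7
K - 21*(-6 - 803) = 1/3621237 - 21*(-6 - 803) = 1/3621237 - 21*(-809) = 1/3621237 - 1*(-16989) = 1/3621237 + 16989 = 61521195394/3621237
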